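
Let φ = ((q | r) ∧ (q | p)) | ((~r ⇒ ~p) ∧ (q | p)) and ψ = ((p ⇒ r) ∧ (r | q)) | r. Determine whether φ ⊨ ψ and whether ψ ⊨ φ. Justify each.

Forward direction. This fails. Under r = F, q = T, p = T, the left side is true but the right side is false.

Converse. This fails. Under r = T, q = F, p = F, the left side is false but the right side is true.

Both directions fail.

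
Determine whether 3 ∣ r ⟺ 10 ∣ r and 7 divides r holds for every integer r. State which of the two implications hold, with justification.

(⟹) This fails: take r = 3. Certainly 3 ∣ 3, but 10 ∤ 3.

(⟸) This fails: take r = 70. Both 10 ∣ 70 and 7 ∣ 70, yet 70 is not a multiple of 3 (since 70 = 23·3 + 1), so 3 ∤ 70.

(⇒) fails and (⇐) fails.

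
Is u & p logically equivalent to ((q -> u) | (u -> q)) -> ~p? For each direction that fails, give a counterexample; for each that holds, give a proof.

[⇒] This fails. Under q = F, p = T, u = T, the left side is true but the right side is false.

[⇐] This fails. Under q = F, p = F, u = F, the left side is false but the right side is true.

Neither direction holds.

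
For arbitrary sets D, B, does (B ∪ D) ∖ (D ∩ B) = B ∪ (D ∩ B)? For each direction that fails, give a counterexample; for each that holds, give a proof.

Forward inclusion. This inclusion fails. Take D = {1}, B = ∅; then 1 ∈ (B ∪ D) ∖ (D ∩ B) but 1 ∉ B ∪ (D ∩ B).

Reverse inclusion. This inclusion fails. Take D = {1}, B = {1}; then 1 ∈ B ∪ (D ∩ B) but 1 ∉ (B ∪ D) ∖ (D ∩ B).

Both inclusions fail.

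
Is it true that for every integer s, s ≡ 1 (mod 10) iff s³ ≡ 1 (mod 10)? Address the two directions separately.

The biconditional holds.

(←) For the converse, argue contrapositively. If s ≢ 1 (mod 10), then s is congruent to one of 0, 2, 3, 4, 5, 6, 7, 8, 9 modulo 10, and these give s³ ≡ 0, 8, 7, 4, 5, 6, 3, 2, 9 respectively — never 1.

(→) Suppose s ≡ 1 (mod 10). Write s = 10j + 1. Then (10j + 1)³ = 1000j³ + 300j² + 30j + 1 = 10(100j³ + 30j² + 3j) + 1, so s³ ≡ 1 (mod 10).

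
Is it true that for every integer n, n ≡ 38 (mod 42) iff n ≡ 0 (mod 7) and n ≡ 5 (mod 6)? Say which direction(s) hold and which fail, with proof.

Neither implication holds.

[⇒] This fails: n = 38 gives 38 ≡ 38 (mod 42) but 38 ≡ 3 (mod 7), so the conjunction on the right does not hold.

[⇐] This fails: n = 35 satisfies both congruences on the right (35 ≡ 0 mod 7 and 35 ≡ 5 mod 6) yet 35 ≡ 35 (mod 42), not 38.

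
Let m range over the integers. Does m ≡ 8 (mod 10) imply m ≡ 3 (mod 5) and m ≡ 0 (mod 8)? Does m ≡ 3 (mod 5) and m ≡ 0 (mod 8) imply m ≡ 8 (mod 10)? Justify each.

(⇒) fails; (⇐) holds.

(⟸) If m ≡ 3 (mod 5) and m ≡ 0 (mod 8), then by the Chinese remainder theorem m ≡ 8 (mod 40). Since 8 ≡ 8 (mod 10) and 10 ∣ 40, we get m ≡ 8 (mod 10).

(⟹) This fails: m = 18 gives 18 ≡ 8 (mod 10) but 18 ≡ 2 (mod 8), so the conjunction on the right does not hold.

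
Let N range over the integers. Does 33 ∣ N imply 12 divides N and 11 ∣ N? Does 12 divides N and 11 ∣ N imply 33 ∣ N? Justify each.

(⇒) fails; (⇐) holds.

[⇒] This fails: take N = 33. Certainly 33 ∣ 33, but 12 ∤ 33.

[⇐] Suppose 12 ∣ N and 11 ∣ N. Any common multiple of 12 and 11 is a multiple of their lcm; here gcd(12, 11) = 1, so lcm(12, 11) = 12·11 = 132, so 132 ∣ N. Since 33 ∣ 132, it follows that 33 ∣ N.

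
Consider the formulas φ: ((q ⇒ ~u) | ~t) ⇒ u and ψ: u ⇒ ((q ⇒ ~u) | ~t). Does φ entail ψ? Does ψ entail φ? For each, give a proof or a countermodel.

Neither direction holds.

Forward direction. This fails. Under u = T, q = T, t = T, the left side is true but the right side is false.

Converse. This fails. Under u = F, q = F, t = F, the left side is false but the right side is true.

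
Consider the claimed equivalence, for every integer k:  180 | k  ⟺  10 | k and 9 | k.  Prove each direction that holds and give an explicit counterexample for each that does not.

(⇒) If 180 ∣ k, write k = 180q. Since 180 = 18·10, k = 10·(18q), so 10 ∣ k; and since 180 = 20·9, k = 9·(20q), so 9 ∣ k.

(⇐) This fails: take k = 90. Both 10 ∣ 90 and 9 ∣ 90, yet 90 is not a multiple of 180 (since 90 = 0·180 + 90), so 180 ∤ 90.

Only the forward implication holds.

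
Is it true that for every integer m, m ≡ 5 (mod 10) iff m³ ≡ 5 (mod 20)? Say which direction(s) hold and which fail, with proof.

(⇒) fails; (⇐) holds.

(⟸) The residues r modulo 20 with r³ ≡ 5 (mod 20) are exactly {5}, and each is ≡ 5 (mod 10).

(⟹) This fails: take m = 15. Then 15 ≡ 5 (mod 10), but 15³ = 3375 ≡ 15 (mod 20), not 5.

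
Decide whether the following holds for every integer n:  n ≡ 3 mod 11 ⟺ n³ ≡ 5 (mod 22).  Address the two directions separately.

Forward direction. This fails: take n = 14. Then 14 ≡ 3 (mod 11), but 14³ = 2744 ≡ 16 (mod 22), not 5.

Converse. The residues r modulo 22 with r³ ≡ 5 (mod 22) are exactly {3}, and each is ≡ 3 (mod 11).

Not equivalent: only (⇐) holds.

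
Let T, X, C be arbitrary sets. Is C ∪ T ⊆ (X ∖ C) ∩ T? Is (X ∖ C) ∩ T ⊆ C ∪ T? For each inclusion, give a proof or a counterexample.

(⟹) This inclusion fails. Take T = {1}, X = ∅, C = ∅; then 1 ∈ C ∪ T but 1 ∉ (X ∖ C) ∩ T.

(⟸) Let x ∈ (X ∖ C) ∩ T. Then x ∈ T ∩ X and x ∉ C, from which x ∈ C ∪ T.

The sets are not equal: only the reverse inclusion holds.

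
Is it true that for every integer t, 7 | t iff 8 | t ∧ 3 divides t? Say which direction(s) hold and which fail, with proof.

[⇒] This fails: take t = 7. Certainly 7 ∣ 7, but 8 ∤ 7.

[⇐] This fails: take t = 24. Both 8 ∣ 24 and 3 ∣ 24, yet 24 is not a multiple of 7 (since 24 = 3·7 + 3), so 7 ∤ 24.

Both directions fail.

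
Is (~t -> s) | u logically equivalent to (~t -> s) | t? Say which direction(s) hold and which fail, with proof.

[⇐] Assume the antecedent. If t is true, (~t -> s) | u reduces to true regardless of the other variables. If t is false, the antecedent forces (u = F, t = F, s = T) or (u = T, t = F, s = T), and (~t -> s) | u holds there. Either way (~t -> s) | u holds.

[⇒] This fails. Under u = T, t = F, s = F, the left side is true but the right side is false.

Only the reverse direction holds.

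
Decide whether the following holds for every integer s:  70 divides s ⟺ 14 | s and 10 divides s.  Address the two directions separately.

Equivalent; both directions hold.

Converse. Suppose 14 ∣ s and 10 ∣ s. Any common multiple of 14 and 10 is a multiple of their lcm; here lcm(14, 10) = 14·10/gcd(14, 10) = 140/2 = 70, so 70 ∣ s.

Forward direction. If 70 ∣ s, write s = 70q. Since 70 = 5·14, s = 14·(5q), so 14 ∣ s; and since 70 = 7·10, s = 10·(7q), so 10 ∣ s.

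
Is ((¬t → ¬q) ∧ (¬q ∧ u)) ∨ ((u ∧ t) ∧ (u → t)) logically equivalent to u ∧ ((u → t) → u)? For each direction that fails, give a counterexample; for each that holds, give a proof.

Only the forward direction holds.

[⇒] Assume the antecedent. If q is true, the antecedent forces (q = T, u = T, t = T), and u ∧ ((u → t) → u) holds there. If q is false, the antecedent forces (q = F, u = T, t = F) or (q = F, u = T, t = T), and u ∧ ((u → t) → u) holds there. Either way u ∧ ((u → t) → u) holds.

[⇐] This fails. Under q = T, u = T, t = F, the left side is false but the right side is true.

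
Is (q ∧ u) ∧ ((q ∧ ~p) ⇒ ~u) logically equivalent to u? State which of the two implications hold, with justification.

Not equivalent: only (⇒) holds.

[⇐] This fails. Under u = T, q = F, p = F, the left side is false but the right side is true.

[⇒] Assume the antecedent. If u is true, u reduces to true regardless of the other variables. If u is false, the antecedent cannot hold. Either way u holds.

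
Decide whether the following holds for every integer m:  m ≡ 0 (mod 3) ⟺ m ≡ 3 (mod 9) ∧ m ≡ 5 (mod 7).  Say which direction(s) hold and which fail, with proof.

[⇒] This fails: m = 0 gives 0 ≡ 0 (mod 3) but 0 ≡ 0 (mod 9), so the conjunction on the right does not hold.

[⇐] Conversely, if m ≡ 3 (mod 9) and m ≡ 5 (mod 7), then by the Chinese remainder theorem m ≡ 12 (mod 63). Since 12 ≡ 0 (mod 3) and 3 ∣ 63, we get m ≡ 0 (mod 3).

The forward direction fails; the converse holds.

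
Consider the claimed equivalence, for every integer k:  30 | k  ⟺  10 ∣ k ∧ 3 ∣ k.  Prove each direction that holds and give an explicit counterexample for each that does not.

Equivalent; both directions hold.

(⇒) If 30 ∣ k, write k = 30q. Since 30 = 3·10, k = 10·(3q), so 10 ∣ k; and since 30 = 10·3, k = 3·(10q), so 3 ∣ k.

(⇐) Suppose 10 ∣ k and 3 ∣ k. Any common multiple of 10 and 3 is a multiple of their lcm; here gcd(10, 3) = 1, so lcm(10, 3) = 10·3 = 30, so 30 ∣ k.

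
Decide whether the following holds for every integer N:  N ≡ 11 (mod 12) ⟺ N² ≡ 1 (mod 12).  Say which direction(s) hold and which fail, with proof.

Forward direction. Suppose N ≡ 11 (mod 12). Write N = 12j + 11. Then (12j + 11)² = 144j² + 264j + 121 = 12(12j² + 22j + 10) + 1, so N² ≡ 1 (mod 12).

Converse. This fails: take N = 1. Then 1² = 1 ≡ 1 (mod 12), yet 1 ≡ 1 (mod 12), not 11.

(⇒) holds; (⇐) fails.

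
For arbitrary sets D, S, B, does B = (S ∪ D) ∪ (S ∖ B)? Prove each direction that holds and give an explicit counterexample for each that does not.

Forward inclusion. This inclusion fails. Take D = ∅, S = ∅, B = {1}; then 1 ∈ B but 1 ∉ (S ∪ D) ∪ (S ∖ B).

Reverse inclusion. This inclusion fails. Take D = {1}, S = ∅, B = ∅; then 1 ∈ (S ∪ D) ∪ (S ∖ B) but 1 ∉ B.

Neither inclusion holds.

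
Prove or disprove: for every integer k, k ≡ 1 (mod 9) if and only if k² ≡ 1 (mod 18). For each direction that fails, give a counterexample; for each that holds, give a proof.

Neither direction holds.

Forward direction. This fails: take k = 10. Then 10 ≡ 1 (mod 9), but 10² = 100 ≡ 10 (mod 18), not 1.

Converse. This fails: take k = 17. Then 17² = 289 ≡ 1 (mod 18), yet 17 ≡ 8 (mod 9), not 1.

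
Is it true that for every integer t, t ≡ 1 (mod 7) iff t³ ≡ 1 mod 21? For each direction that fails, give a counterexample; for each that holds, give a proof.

Neither direction holds.

(⟹) This fails: take t = 8. Then 8 ≡ 1 (mod 7), but 8³ = 512 ≡ 8 (mod 21), not 1.

(⟸) This fails: take t = 4. Then 4³ = 64 ≡ 1 (mod 21), yet 4 ≡ 4 (mod 7), not 1.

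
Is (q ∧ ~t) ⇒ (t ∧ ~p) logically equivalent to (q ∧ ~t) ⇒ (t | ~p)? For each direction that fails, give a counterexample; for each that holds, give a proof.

(→) Assume the antecedent. If t is true, (q ∧ ~t) ⇒ (t | ~p) reduces to true regardless of the other variables. If t is false, the antecedent forces (t = F, p = F, q = F) or (t = F, p = T, q = F), and (q ∧ ~t) ⇒ (t | ~p) holds there. Either way (q ∧ ~t) ⇒ (t | ~p) holds.

(←) This fails. Under t = F, p = F, q = T, the left side is false but the right side is true.

Not equivalent: only (⇒) holds.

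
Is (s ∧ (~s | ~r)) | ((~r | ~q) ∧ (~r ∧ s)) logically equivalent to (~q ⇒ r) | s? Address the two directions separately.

[⇐] This fails. Under s = F, r = T, q = F, the left side is false but the right side is true.

[⇒] Assume the antecedent. If s is true, (~q ⇒ r) | s reduces to true regardless of the other variables. If s is false, the antecedent cannot hold. Either way (~q ⇒ r) | s holds.

(⇒) holds; (⇐) fails.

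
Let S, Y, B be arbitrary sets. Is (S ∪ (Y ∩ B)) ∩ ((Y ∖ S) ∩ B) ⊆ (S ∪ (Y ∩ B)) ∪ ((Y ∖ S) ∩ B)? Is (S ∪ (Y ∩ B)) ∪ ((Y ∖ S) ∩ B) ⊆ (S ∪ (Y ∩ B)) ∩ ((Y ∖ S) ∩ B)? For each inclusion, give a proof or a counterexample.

Forward inclusion. Let x ∈ (S ∪ (Y ∩ B)) ∩ ((Y ∖ S) ∩ B). Then x ∈ Y ∩ B and x ∉ S, from which x ∈ (S ∪ (Y ∩ B)) ∪ ((Y ∖ S) ∩ B).

Reverse inclusion. This inclusion fails. Take S = {1}, Y = ∅, B = ∅; then 1 ∈ (S ∪ (Y ∩ B)) ∪ ((Y ∖ S) ∩ B) but 1 ∉ (S ∪ (Y ∩ B)) ∩ ((Y ∖ S) ∩ B).

Only the forward inclusion holds.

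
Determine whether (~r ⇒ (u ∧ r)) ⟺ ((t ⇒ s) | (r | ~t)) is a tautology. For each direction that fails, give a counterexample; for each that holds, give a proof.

[⇒] Assume the antecedent. If r is true, (t ⇒ s) | (r | ~t) reduces to true regardless of the other variables. If r is false, the antecedent cannot hold. Either way (t ⇒ s) | (r | ~t) holds.

[⇐] This fails. Under r = F, s = F, t = F, u = F, the left side is false but the right side is true.

Only the forward implication holds.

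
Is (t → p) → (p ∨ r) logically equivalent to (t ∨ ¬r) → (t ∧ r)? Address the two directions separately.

(→) This fails. Under p = T, r = F, t = F, the left side is true but the right side is false.

(←) Assume the antecedent. If p is true, (t → p) → (p ∨ r) reduces to true regardless of the other variables. If p is false, the antecedent forces (p = F, r = T, t = F) or (p = F, r = T, t = T), and (t → p) → (p ∨ r) holds there. Either way (t → p) → (p ∨ r) holds.

The forward direction fails; the converse holds.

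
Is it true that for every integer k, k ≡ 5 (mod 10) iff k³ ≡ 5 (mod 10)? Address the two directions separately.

Forward direction. Suppose k ≡ 5 (mod 10). Write k = 10j + 5. Then (10j + 5)³ = 1000j³ + 1500j² + 750j + 125 = 10(100j³ + 150j² + 75j + 12) + 5, so k³ ≡ 5 (mod 10).

Converse. For the converse, argue contrapositively. If k ≢ 5 (mod 10), then k is congruent to one of 0, 1, 2, 3, 4, 6, 7, 8, 9 modulo 10, and these give k³ ≡ 0, 1, 8, 7, 4, 6, 3, 2, 9 respectively — never 5.

Both directions hold.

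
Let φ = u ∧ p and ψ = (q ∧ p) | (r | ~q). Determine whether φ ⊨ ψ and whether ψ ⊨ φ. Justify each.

[⇒] Assume the antecedent. If q is true, the antecedent forces (q = T, r = F, p = T, u = T) or (q = T, r = T, p = T, u = T), and (q ∧ p) | (r | ~q) holds there. If q is false, (q ∧ p) | (r | ~q) reduces to true regardless of the other variables. Either way (q ∧ p) | (r | ~q) holds.

[⇐] This fails. Under q = F, r = F, p = F, u = F, the left side is false but the right side is true.

Only the forward implication holds.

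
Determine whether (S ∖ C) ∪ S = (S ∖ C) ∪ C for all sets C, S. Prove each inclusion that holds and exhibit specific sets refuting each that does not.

(⊆) Let x ∈ (S ∖ C) ∪ S. Then either x ∈ S and x ∉ C; or x ∈ C ∩ S. In each case x ∈ (S ∖ C) ∪ C, so (S ∖ C) ∪ S ⊆ (S ∖ C) ∪ C.

(⊇) This inclusion fails. Take C = {1}, S = ∅; then 1 ∈ (S ∖ C) ∪ C but 1 ∉ (S ∖ C) ∪ S.

The sets are not equal: only the forward inclusion holds.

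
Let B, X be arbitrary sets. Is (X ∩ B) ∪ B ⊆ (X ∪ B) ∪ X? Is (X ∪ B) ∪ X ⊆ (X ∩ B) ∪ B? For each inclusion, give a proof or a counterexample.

The sets are not equal: only the forward inclusion holds.

(⟸) This inclusion fails. Take B = ∅, X = {1}; then 1 ∈ (X ∪ B) ∪ X but 1 ∉ (X ∩ B) ∪ B.

(⟹) Let x ∈ (X ∩ B) ∪ B. Then either x ∈ B and x ∉ X; or x ∈ B ∩ X. In each case x ∈ (X ∪ B) ∪ X, so (X ∩ B) ∪ B ⊆ (X ∪ B) ∪ X.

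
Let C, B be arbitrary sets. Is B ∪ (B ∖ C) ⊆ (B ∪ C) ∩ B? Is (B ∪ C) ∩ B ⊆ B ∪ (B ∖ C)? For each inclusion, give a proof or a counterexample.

(⟹) Let x ∈ B ∪ (B ∖ C). Then either x ∈ B and x ∉ C; or x ∈ C ∩ B. In each case x ∈ (B ∪ C) ∩ B, so B ∪ (B ∖ C) ⊆ (B ∪ C) ∩ B.

(⟸) Let x ∈ (B ∪ C) ∩ B. Then either x ∈ B and x ∉ C; or x ∈ C ∩ B. In each case x ∈ B ∪ (B ∖ C), so (B ∪ C) ∩ B ⊆ B ∪ (B ∖ C).

The two sets are equal.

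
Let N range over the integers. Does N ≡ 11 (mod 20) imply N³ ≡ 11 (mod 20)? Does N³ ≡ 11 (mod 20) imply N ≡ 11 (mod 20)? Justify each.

The biconditional holds.

(⟸) Suppose N³ ≡ 11 (mod 20). The only residue r in {0, …, 19} with r³ ≡ 11 (mod 20) is r = 11, so N ≡ 11 (mod 20).

(⟹) Suppose N ≡ 11 (mod 20). Write N = 20j + 11. Then (20j + 11)³ = 8000j³ + 13200j² + 7260j + 1331 = 20(400j³ + 660j² + 363j + 66) + 11, so N³ ≡ 11 (mod 20).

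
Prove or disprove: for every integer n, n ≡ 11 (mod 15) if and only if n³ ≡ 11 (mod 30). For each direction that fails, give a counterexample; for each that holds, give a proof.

(⇒) fails; (⇐) holds.

(⇒) This fails: take n = 26. Then 26 ≡ 11 (mod 15), but 26³ = 17576 ≡ 26 (mod 30), not 11.

(⇐) Conversely, the residues r modulo 30 with r³ ≡ 11 (mod 30) are exactly {11}, and each is ≡ 11 (mod 15).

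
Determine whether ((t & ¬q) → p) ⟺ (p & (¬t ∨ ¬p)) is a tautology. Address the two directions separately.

(→) This fails. Under p = F, q = F, t = F, the left side is true but the right side is false.

(←) Assume the antecedent. If p is true, (t & ¬q) → p reduces to true regardless of the other variables. If p is false, the antecedent cannot hold. Either way (t & ¬q) → p holds.

(⇒) fails; (⇐) holds.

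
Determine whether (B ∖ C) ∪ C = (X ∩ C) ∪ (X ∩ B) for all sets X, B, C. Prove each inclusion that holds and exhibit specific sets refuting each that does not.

(⊆) fails; (⊇) holds.

(⟹) This inclusion fails. Take X = ∅, B = {1}, C = ∅; then 1 ∈ (B ∖ C) ∪ C but 1 ∉ (X ∩ C) ∪ (X ∩ B).

(⟸) Let x ∈ (X ∩ C) ∪ (X ∩ B). Then either x ∈ X ∩ B and x ∉ C; or x ∈ X ∩ C and x ∉ B; or x ∈ X ∩ B ∩ C. In each case x ∈ (B ∖ C) ∪ C, so (X ∩ C) ∪ (X ∩ B) ⊆ (B ∖ C) ∪ C.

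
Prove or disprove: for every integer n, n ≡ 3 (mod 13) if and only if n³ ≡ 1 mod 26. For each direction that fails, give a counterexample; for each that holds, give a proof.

[⇒] This fails: take n = 16. Then 16 ≡ 3 (mod 13), but 16³ = 4096 ≡ 14 (mod 26), not 1.

[⇐] This fails: take n = 1. Then 1³ = 1 ≡ 1 (mod 26), yet 1 ≡ 1 (mod 13), not 3.

(⇒) fails and (⇐) fails.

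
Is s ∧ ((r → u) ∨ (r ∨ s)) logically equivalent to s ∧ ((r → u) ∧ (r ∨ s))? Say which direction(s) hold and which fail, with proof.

Only the converse holds.

(⟸) Assume the antecedent. If u is true, the antecedent forces (u = T, s = T, r = F) or (u = T, s = T, r = T), and s ∧ ((r → u) ∨ (r ∨ s)) holds there. If u is false, the antecedent forces (u = F, s = T, r = F), and s ∧ ((r → u) ∨ (r ∨ s)) holds there. Either way s ∧ ((r → u) ∨ (r ∨ s)) holds.

(⟹) This fails. Under u = F, s = T, r = T, the left side is true but the right side is false.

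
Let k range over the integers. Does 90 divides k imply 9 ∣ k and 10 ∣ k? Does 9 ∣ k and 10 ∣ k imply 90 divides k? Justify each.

Both directions hold; the statement is true.

[⇒] If 90 ∣ k, write k = 90q. Since 90 = 10·9, k = 9·(10q), so 9 ∣ k; and since 90 = 9·10, k = 10·(9q), so 10 ∣ k.

[⇐] Suppose 9 ∣ k and 10 ∣ k. Any common multiple of 9 and 10 is a multiple of their lcm; here gcd(9, 10) = 1, so lcm(9, 10) = 9·10 = 90, so 90 ∣ k.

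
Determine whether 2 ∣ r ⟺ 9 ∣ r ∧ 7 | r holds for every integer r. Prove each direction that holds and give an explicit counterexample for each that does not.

(→) This fails: take r = 2. Certainly 2 ∣ 2, but 9 ∤ 2.

(←) This fails: take r = 63. Both 9 ∣ 63 and 7 ∣ 63, yet 63 is not a multiple of 2 (since 63 = 31·2 + 1), so 2 ∤ 63.

Both directions fail.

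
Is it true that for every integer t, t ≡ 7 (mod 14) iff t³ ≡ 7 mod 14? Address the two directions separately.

Both implications hold.

(←) Suppose t³ ≡ 7 (mod 14). The only residue r in {0, …, 13} with r³ ≡ 7 (mod 14) is r = 7, so t ≡ 7 (mod 14).

(→) Suppose t ≡ 7 (mod 14). Write t = 14j + 7. Then (14j + 7)³ = 2744j³ + 4116j² + 2058j + 343 = 14(196j³ + 294j² + 147j + 24) + 7, so t³ ≡ 7 (mod 14).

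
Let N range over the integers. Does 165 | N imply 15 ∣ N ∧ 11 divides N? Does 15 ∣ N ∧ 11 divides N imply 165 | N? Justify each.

[⇒] If 165 ∣ N, write N = 165q. Since 165 = 11·15, N = 15·(11q), so 15 ∣ N; and since 165 = 15·11, N = 11·(15q), so 11 ∣ N.

[⇐] Suppose 15 ∣ N and 11 ∣ N. Any common multiple of 15 and 11 is a multiple of their lcm; here gcd(15, 11) = 1, so lcm(15, 11) = 15·11 = 165, so 165 ∣ N.

The biconditional holds.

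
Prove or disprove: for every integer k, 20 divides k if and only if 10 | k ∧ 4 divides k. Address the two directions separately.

The biconditional holds.

[⇒] If 20 ∣ k, write k = 20q. Since 20 = 2·10, k = 10·(2q), so 10 ∣ k; and since 20 = 5·4, k = 4·(5q), so 4 ∣ k.

[⇐] Suppose 10 ∣ k and 4 ∣ k. Any common multiple of 10 and 4 is a multiple of their lcm; here lcm(10, 4) = 10·4/gcd(10, 4) = 40/2 = 20, so 20 ∣ k.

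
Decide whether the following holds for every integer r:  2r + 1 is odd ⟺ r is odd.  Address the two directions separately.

The forward direction fails; the converse holds.

(⟹) This fails: take r = 6. Then 2r + 1 = 13, which is odd, yet r = 6 is even, not odd.

(⟸) Suppose r is odd. Since 2 is even, 2r is even for every r, so 2r + 1 has the same parity as 1, which is odd. Hence 2r + 1 is odd.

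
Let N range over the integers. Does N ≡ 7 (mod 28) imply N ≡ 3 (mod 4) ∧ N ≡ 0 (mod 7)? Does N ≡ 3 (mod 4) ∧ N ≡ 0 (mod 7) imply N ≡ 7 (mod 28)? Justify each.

The biconditional holds.

Forward direction. Suppose N ≡ 7 (mod 28); write N = 28j + 7. Since 4 ∣ 28, reducing mod 4 gives N ≡ 7 ≡ 3 (mod 4); since 7 ∣ 28, reducing mod 7 gives N ≡ 7 ≡ 0 (mod 7).

Converse. If N ≡ 3 (mod 4) and N ≡ 0 (mod 7), then by the Chinese remainder theorem N ≡ 7 (mod 28). This is exactly N ≡ 7 (mod 28).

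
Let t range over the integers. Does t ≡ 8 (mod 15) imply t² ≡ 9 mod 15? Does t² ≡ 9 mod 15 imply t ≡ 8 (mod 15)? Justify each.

(⟹) This fails: take t = 8. Then 8 ≡ 8 (mod 15), but 8² = 64 ≡ 4 (mod 15), not 9.

(⟸) This fails: take t = 3. Then 3² = 9 ≡ 9 (mod 15), yet 3 ≡ 3 (mod 15), not 8.

Both directions fail.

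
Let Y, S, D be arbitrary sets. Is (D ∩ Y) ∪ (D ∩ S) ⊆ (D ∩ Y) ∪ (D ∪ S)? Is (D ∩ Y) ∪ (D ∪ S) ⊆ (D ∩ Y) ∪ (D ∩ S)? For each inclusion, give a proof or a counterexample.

The sets are not equal: only the forward inclusion holds.

(⟹) Let x ∈ (D ∩ Y) ∪ (D ∩ S). Then either x ∈ Y ∩ D and x ∉ S; or x ∈ S ∩ D and x ∉ Y; or x ∈ Y ∩ S ∩ D. In each case x ∈ (D ∩ Y) ∪ (D ∪ S), so (D ∩ Y) ∪ (D ∩ S) ⊆ (D ∩ Y) ∪ (D ∪ S).

(⟸) This inclusion fails. Take Y = ∅, S = {1}, D = ∅; then 1 ∈ (D ∩ Y) ∪ (D ∪ S) but 1 ∉ (D ∩ Y) ∪ (D ∩ S).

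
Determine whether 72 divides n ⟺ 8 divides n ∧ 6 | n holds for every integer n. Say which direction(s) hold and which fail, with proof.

Not equivalent: only (⇒) holds.

(⟹) If 72 ∣ n, write n = 72q. Since 72 = 9·8, n = 8·(9q), so 8 ∣ n; and since 72 = 12·6, n = 6·(12q), so 6 ∣ n.

(⟸) This fails: take n = 24. Both 8 ∣ 24 and 6 ∣ 24, yet 24 is not a multiple of 72 (since 24 = 0·72 + 24), so 72 ∤ 24.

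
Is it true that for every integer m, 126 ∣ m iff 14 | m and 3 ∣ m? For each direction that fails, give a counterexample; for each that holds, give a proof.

(⟹) If 126 ∣ m, write m = 126q. Since 126 = 9·14, m = 14·(9q), so 14 ∣ m; and since 126 = 42·3, m = 3·(42q), so 3 ∣ m.

(⟸) This fails: take m = 42. Both 14 ∣ 42 and 3 ∣ 42, yet 42 is not a multiple of 126 (since 42 = 0·126 + 42), so 126 ∤ 42.

The forward direction holds; the converse fails.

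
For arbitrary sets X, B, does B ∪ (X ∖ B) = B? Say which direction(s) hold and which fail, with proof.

The sets are not equal: only the reverse inclusion holds.

(⟹) This inclusion fails. Take X = {1}, B = ∅; then 1 ∈ B ∪ (X ∖ B) but 1 ∉ B.

(⟸) Let x ∈ B. Then either x ∈ B and x ∉ X; or x ∈ X ∩ B. In each case x ∈ B ∪ (X ∖ B), so B ⊆ B ∪ (X ∖ B).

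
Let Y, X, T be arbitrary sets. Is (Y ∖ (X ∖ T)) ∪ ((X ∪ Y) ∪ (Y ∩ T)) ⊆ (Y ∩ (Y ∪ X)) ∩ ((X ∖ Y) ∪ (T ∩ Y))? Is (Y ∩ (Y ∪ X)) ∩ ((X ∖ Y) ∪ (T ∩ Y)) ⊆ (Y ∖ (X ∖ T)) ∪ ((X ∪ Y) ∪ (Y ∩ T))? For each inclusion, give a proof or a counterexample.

(⟹) This inclusion fails. Take Y = {1}, X = ∅, T = ∅; then 1 ∈ (Y ∖ (X ∖ T)) ∪ ((X ∪ Y) ∪ (Y ∩ T)) but 1 ∉ (Y ∩ (Y ∪ X)) ∩ ((X ∖ Y) ∪ (T ∩ Y)).

(⟸) Let x ∈ (Y ∩ (Y ∪ X)) ∩ ((X ∖ Y) ∪ (T ∩ Y)). Then either x ∈ Y ∩ T and x ∉ X; or x ∈ Y ∩ X ∩ T. In each case x ∈ (Y ∖ (X ∖ T)) ∪ ((X ∪ Y) ∪ (Y ∩ T)), so (Y ∩ (Y ∪ X)) ∩ ((X ∖ Y) ∪ (T ∩ Y)) ⊆ (Y ∖ (X ∖ T)) ∪ ((X ∪ Y) ∪ (Y ∩ T)).

Only the reverse inclusion holds.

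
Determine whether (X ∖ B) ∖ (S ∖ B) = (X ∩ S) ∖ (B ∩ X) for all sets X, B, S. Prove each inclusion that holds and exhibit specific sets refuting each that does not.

(⟹) This inclusion fails. Take X = {1}, B = ∅, S = ∅; then 1 ∈ (X ∖ B) ∖ (S ∖ B) but 1 ∉ (X ∩ S) ∖ (B ∩ X).

(⟸) This inclusion fails. Take X = {1}, B = ∅, S = {1}; then 1 ∈ (X ∩ S) ∖ (B ∩ X) but 1 ∉ (X ∖ B) ∖ (S ∖ B).

Neither inclusion holds.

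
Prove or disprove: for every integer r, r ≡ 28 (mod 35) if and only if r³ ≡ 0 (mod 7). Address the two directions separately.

The forward direction holds; the converse fails.

[⇒] Suppose r ≡ 28 (mod 35). Then r³ ≡ 28³ = 21952 (mod 35), and since 7 ∣ 35, also r³ ≡ 0 (mod 7).

[⇐] This fails: take r = 0. Then 0³ = 0 ≡ 0 (mod 7), yet 0 ≡ 0 (mod 35), not 28.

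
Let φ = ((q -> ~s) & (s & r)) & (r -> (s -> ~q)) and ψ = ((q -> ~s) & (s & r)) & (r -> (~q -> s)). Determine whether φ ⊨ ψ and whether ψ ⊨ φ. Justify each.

(←) Assume the antecedent. If q is true, the antecedent cannot hold. If q is false, the antecedent forces (q = F, r = T, s = T), and the consequent holds there. Either way the consequent holds.

(→) Assume the antecedent. If q is true, the antecedent cannot hold. If q is false, the antecedent forces (q = F, r = T, s = T), and the consequent holds there. Either way the consequent holds.

Both implications hold.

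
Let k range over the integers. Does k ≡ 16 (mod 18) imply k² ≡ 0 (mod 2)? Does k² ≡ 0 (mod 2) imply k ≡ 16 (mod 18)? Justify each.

Not equivalent: only (⇒) holds.

(→) Suppose k ≡ 16 (mod 18). Then k² ≡ 16² = 256 (mod 18), and since 2 ∣ 18, also k² ≡ 0 (mod 2).

(←) This fails: take k = 0. Then 0² = 0 ≡ 0 (mod 2), yet 0 ≡ 0 (mod 18), not 16.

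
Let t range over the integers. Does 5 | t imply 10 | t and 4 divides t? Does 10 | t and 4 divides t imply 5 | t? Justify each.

The forward direction fails; the converse holds.

(⟹) This fails: take t = 5. Certainly 5 ∣ 5, but 10 ∤ 5.

(⟸) Suppose 10 ∣ t and 4 ∣ t. Any common multiple of 10 and 4 is a multiple of their lcm; here lcm(10, 4) = 10·4/gcd(10, 4) = 40/2 = 20, so 20 ∣ t. Since 5 ∣ 20, it follows that 5 ∣ t.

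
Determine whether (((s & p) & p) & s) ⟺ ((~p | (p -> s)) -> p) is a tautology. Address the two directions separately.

(→) Assume the antecedent. If p is true, (~p | (p -> s)) -> p reduces to true regardless of the other variables. If p is false, the antecedent cannot hold. Either way (~p | (p -> s)) -> p holds.

(←) This fails. Under p = T, s = F, the left side is false but the right side is true.

(⇒) holds; (⇐) fails.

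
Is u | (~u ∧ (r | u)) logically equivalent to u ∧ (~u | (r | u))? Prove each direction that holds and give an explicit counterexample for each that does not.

Forward direction. This fails. Under u = F, r = T, the left side is true but the right side is false.

Converse. Assume the antecedent. If u is true, u | (~u ∧ (r | u)) reduces to true regardless of the other variables. If u is false, the antecedent cannot hold. Either way u | (~u ∧ (r | u)) holds.

Not equivalent: only (⇐) holds.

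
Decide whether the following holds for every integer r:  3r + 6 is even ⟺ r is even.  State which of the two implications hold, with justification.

Forward direction. Suppose 3r + 6 is even. Since 3 is odd, 3r and r have the same parity, so 3r + 6 ≡ r + 6 (mod 2). As 6 is even, 3r + 6 is even exactly when r is even. Thus r is even.

Converse. Suppose r is even; write r = 2j. Then 3r + 6 = 3·(2j) + 6 = 2·3j + 6, which is even.

Equivalent; both directions hold.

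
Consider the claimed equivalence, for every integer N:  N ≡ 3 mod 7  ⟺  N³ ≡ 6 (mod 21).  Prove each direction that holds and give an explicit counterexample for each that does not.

Neither direction holds.

Forward direction. This fails: take N = 10. Then 10 ≡ 3 (mod 7), but 10³ = 1000 ≡ 13 (mod 21), not 6.

Converse. This fails: take N = 6. Then 6³ = 216 ≡ 6 (mod 21), yet 6 ≡ 6 (mod 7), not 3.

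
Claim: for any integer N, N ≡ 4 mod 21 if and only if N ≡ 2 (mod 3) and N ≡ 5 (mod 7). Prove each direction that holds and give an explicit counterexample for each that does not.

Both directions fail.

(⟹) This fails: N = 4 gives 4 ≡ 4 (mod 21) but 4 ≡ 1 (mod 3), so the conjunction on the right does not hold.

(⟸) This fails: N = 5 satisfies both congruences on the right (5 ≡ 2 mod 3 and 5 ≡ 5 mod 7) yet 5 ≡ 5 (mod 21), not 4.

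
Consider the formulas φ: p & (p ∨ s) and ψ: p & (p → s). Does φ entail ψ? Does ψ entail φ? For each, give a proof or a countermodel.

The forward direction fails; the converse holds.

(←) Assume the antecedent. If p is true, p & (p ∨ s) reduces to true regardless of the other variables. If p is false, the antecedent cannot hold. Either way p & (p ∨ s) holds.

(→) This fails. Under p = T, s = F, the left side is true but the right side is false.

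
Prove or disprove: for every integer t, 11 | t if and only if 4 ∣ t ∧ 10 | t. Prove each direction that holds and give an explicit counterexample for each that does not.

Neither implication holds.

(→) This fails: take t = 11. Certainly 11 ∣ 11, but 4 ∤ 11.

(←) This fails: take t = 20. Both 4 ∣ 20 and 10 ∣ 20, yet 20 is not a multiple of 11 (since 20 = 1·11 + 9), so 11 ∤ 20.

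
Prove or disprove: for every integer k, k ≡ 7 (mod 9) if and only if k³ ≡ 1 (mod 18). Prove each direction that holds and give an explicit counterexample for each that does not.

Both directions fail.

(→) This fails: take k = 16. Then 16 ≡ 7 (mod 9), but 16³ = 4096 ≡ 10 (mod 18), not 1.

(←) This fails: take k = 1. Then 1³ = 1 ≡ 1 (mod 18), yet 1 ≡ 1 (mod 9), not 7.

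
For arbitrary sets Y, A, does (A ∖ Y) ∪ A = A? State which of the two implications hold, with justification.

(⟹) Let x ∈ (A ∖ Y) ∪ A. Then either x ∈ A and x ∉ Y; or x ∈ Y ∩ A. In each case x ∈ A, so (A ∖ Y) ∪ A ⊆ A.

(⟸) Let x ∈ A. Then either x ∈ A and x ∉ Y; or x ∈ Y ∩ A. In each case x ∈ (A ∖ Y) ∪ A, so A ⊆ (A ∖ Y) ∪ A.

Both inclusions hold; the sets are equal.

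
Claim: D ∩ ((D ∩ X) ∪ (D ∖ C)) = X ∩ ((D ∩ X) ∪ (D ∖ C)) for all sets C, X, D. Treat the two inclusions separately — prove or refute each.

Only the reverse inclusion holds.

(⊆) This inclusion fails. Take C = ∅, X = ∅, D = {1}; then 1 ∈ D ∩ ((D ∩ X) ∪ (D ∖ C)) but 1 ∉ X ∩ ((D ∩ X) ∪ (D ∖ C)).

(⊇) Let x ∈ X ∩ ((D ∩ X) ∪ (D ∖ C)). Then either x ∈ X ∩ D and x ∉ C; or x ∈ C ∩ X ∩ D. In each case x ∈ D ∩ ((D ∩ X) ∪ (D ∖ C)), so X ∩ ((D ∩ X) ∪ (D ∖ C)) ⊆ D ∩ ((D ∩ X) ∪ (D ∖ C)).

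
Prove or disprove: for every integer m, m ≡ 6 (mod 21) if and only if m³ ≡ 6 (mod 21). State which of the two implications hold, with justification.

(⇒) holds; (⇐) fails.

(→) Suppose m ≡ 6 (mod 21). Write m = 21j + 6. Then (21j + 6)³ = 9261j³ + 7938j² + 2268j + 216 = 21(441j³ + 378j² + 108j + 10) + 6, so m³ ≡ 6 (mod 21).

(←) This fails: take m = 3. Then 3³ = 27 ≡ 6 (mod 21), yet 3 ≡ 3 (mod 21), not 6.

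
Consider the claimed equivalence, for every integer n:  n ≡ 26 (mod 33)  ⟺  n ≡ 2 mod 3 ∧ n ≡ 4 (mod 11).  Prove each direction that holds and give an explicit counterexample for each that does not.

(⟸) If n ≡ 2 (mod 3) and n ≡ 4 (mod 11), then by the Chinese remainder theorem n ≡ 26 (mod 33). This is exactly n ≡ 26 (mod 33).

(⟹) Suppose n ≡ 26 (mod 33); write n = 33j + 26. Since 3 ∣ 33, reducing mod 3 gives n ≡ 26 ≡ 2 (mod 3); since 11 ∣ 33, reducing mod 11 gives n ≡ 26 ≡ 4 (mod 11).

Both implications hold.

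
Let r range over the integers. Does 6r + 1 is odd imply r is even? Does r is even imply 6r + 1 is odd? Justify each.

(⇒) fails; (⇐) holds.

(⟸) Suppose r is even. Since 6 is even, 6r is even for every r, so 6r + 1 has the same parity as 1, which is odd. Hence 6r + 1 is odd.

(⟹) This fails: take r = 5. Then 6r + 1 = 31, which is odd, yet r = 5 is odd, not even.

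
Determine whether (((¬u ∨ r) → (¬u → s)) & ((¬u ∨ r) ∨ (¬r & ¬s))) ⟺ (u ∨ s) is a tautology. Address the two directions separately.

(⇐) This fails. Under s = T, u = T, r = F, the left side is false but the right side is true.

(⇒) Assume the antecedent. If s is true, u ∨ s reduces to true regardless of the other variables. If s is false, the antecedent forces (s = F, u = T, r = F) or (s = F, u = T, r = T), and u ∨ s holds there. Either way u ∨ s holds.

Only the forward direction holds.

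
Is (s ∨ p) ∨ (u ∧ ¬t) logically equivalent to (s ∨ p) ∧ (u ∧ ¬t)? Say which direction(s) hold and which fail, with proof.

(⇒) fails; (⇐) holds.

(⇒) This fails. Under u = T, s = F, t = F, p = F, the left side is true but the right side is false.

(⇐) Assume the antecedent. If s is true, (s ∨ p) ∨ (u ∧ ¬t) reduces to true regardless of the other variables. If s is false, the antecedent forces (u = T, s = F, t = F, p = T), and (s ∨ p) ∨ (u ∧ ¬t) holds there. Either way (s ∨ p) ∨ (u ∧ ¬t) holds.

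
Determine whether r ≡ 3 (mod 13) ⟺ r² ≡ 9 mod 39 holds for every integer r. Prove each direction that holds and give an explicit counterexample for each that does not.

Both directions fail.

[⇒] This fails: take r = 16. Then 16 ≡ 3 (mod 13), but 16² = 256 ≡ 22 (mod 39), not 9.

[⇐] This fails: take r = 36. Then 36² = 1296 ≡ 9 (mod 39), yet 36 ≡ 10 (mod 13), not 3.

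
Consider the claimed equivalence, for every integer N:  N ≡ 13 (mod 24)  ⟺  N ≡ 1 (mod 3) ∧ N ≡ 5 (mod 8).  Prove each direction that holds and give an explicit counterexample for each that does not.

[⇒] Suppose N ≡ 13 (mod 24); write N = 24j + 13. Since 3 ∣ 24, reducing mod 3 gives N ≡ 13 ≡ 1 (mod 3); since 8 ∣ 24, reducing mod 8 gives N ≡ 13 ≡ 5 (mod 8).

[⇐] Conversely, if N ≡ 1 (mod 3) and N ≡ 5 (mod 8), then by the Chinese remainder theorem N ≡ 13 (mod 24). This is exactly N ≡ 13 (mod 24).

Both directions hold; the statement is true.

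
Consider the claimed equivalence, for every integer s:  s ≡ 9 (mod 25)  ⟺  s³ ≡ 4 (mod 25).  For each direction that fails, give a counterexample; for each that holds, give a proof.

(→) Suppose s ≡ 9 (mod 25). Write s = 25j + 9. Then (25j + 9)³ = 15625j³ + 16875j² + 6075j + 729 = 25(625j³ + 675j² + 243j + 29) + 4, so s³ ≡ 4 (mod 25).

(←) Conversely, suppose s³ ≡ 4 (mod 25). The only residue r in {0, …, 24} with r³ ≡ 4 (mod 25) is r = 9, so s ≡ 9 (mod 25).

Equivalent; both directions hold.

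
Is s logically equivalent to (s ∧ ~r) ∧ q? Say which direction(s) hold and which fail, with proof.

(⟹) This fails. Under q = F, r = F, s = T, the left side is true but the right side is false.

(⟸) Assume the antecedent. If q is true, the antecedent forces (q = T, r = F, s = T), and s holds there. If q is false, the antecedent cannot hold. Either way s holds.

Only the converse holds.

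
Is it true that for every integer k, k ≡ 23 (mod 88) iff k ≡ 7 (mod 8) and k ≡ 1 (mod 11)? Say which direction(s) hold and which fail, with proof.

(→) Suppose k ≡ 23 (mod 88); write k = 88j + 23. Since 8 ∣ 88, reducing mod 8 gives k ≡ 23 ≡ 7 (mod 8); since 11 ∣ 88, reducing mod 11 gives k ≡ 23 ≡ 1 (mod 11).

(←) Conversely, if k ≡ 7 (mod 8) and k ≡ 1 (mod 11), then by the Chinese remainder theorem k ≡ 23 (mod 88). This is exactly k ≡ 23 (mod 88).

Both implications hold.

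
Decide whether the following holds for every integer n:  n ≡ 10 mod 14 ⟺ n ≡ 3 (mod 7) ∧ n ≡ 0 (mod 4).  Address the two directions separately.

Not equivalent: only (⇐) holds.

(⇒) This fails: n = 10 gives 10 ≡ 10 (mod 14) but 10 ≡ 2 (mod 4), so the conjunction on the right does not hold.

(⇐) Conversely, if n ≡ 3 (mod 7) and n ≡ 0 (mod 4), then by the Chinese remainder theorem n ≡ 24 (mod 28). Since 24 ≡ 10 (mod 14) and 14 ∣ 28, we get n ≡ 10 (mod 14).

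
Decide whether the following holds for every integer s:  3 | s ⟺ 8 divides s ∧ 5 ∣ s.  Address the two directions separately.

(→) This fails: take s = 3. Certainly 3 ∣ 3, but 8 ∤ 3.

(←) This fails: take s = 40. Both 8 ∣ 40 and 5 ∣ 40, yet 40 is not a multiple of 3 (since 40 = 13·3 + 1), so 3 ∤ 40.

Neither implication holds.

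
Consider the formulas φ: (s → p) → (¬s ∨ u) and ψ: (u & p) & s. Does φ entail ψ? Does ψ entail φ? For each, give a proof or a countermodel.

(←) Assume the antecedent. If s is true, the antecedent forces (s = T, p = T, u = T), and (s → p) → (¬s ∨ u) holds there. If s is false, the antecedent cannot hold. Either way (s → p) → (¬s ∨ u) holds.

(→) This fails. Under s = F, p = F, u = F, the left side is true but the right side is false.

Only the converse holds.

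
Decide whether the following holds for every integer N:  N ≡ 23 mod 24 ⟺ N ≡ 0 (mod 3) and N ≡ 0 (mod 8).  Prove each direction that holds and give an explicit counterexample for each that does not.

(⇒) fails and (⇐) fails.

[⇒] This fails: N = 23 gives 23 ≡ 23 (mod 24) but 23 ≡ 2 (mod 3), so the conjunction on the right does not hold.

[⇐] This fails: N = 0 satisfies both congruences on the right (0 ≡ 0 mod 3 and 0 ≡ 0 mod 8) yet 0 ≡ 0 (mod 24), not 23.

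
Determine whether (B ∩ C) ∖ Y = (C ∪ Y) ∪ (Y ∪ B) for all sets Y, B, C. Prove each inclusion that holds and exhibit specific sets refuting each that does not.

(⟹) Let x ∈ (B ∩ C) ∖ Y. Then x ∈ B ∩ C and x ∉ Y, from which x ∈ (C ∪ Y) ∪ (Y ∪ B).

(⟸) This inclusion fails. Take Y = {1}, B = ∅, C = ∅; then 1 ∈ (C ∪ Y) ∪ (Y ∪ B) but 1 ∉ (B ∩ C) ∖ Y.

(⊆) holds; (⊇) fails.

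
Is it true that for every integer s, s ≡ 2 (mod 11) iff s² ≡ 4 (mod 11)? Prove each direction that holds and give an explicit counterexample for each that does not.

[⇐] This fails: take s = 9. Then 9² = 81 ≡ 4 (mod 11), yet 9 ≡ 9 (mod 11), not 2.

[⇒] Suppose s ≡ 2 (mod 11). Write s = 11j + 2. Then (11j + 2)² = 121j² + 44j + 4 = 11(11j² + 4j) + 4, so s² ≡ 4 (mod 11).

The forward direction holds; the converse fails.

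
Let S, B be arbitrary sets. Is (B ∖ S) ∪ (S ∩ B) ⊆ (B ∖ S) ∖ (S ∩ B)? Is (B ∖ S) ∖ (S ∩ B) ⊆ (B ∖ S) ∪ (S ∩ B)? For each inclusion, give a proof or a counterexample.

(⊆) This inclusion fails. Take S = {1}, B = {1}; then 1 ∈ (B ∖ S) ∪ (S ∩ B) but 1 ∉ (B ∖ S) ∖ (S ∩ B).

(⊇) Let x ∈ (B ∖ S) ∖ (S ∩ B). Then x ∈ B and x ∉ S, from which x ∈ (B ∖ S) ∪ (S ∩ B).

Only the reverse inclusion holds.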